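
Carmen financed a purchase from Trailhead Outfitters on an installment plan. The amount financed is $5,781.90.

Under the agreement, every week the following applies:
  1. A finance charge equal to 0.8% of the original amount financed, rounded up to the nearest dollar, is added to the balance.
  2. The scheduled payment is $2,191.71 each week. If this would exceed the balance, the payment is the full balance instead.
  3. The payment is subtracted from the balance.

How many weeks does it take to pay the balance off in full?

# | Opening | Interest | Payment | End bal
1 | $5,781.90 | $47.00 | $2,191.71 | $3,637.19
2 | $3,637.19 | $47.00 | $2,191.71 | $1,492.48
3 | $1,492.48 | $47.00 | $1,539.48 | $0.00
Balance reaches $0.00 in week 3.

3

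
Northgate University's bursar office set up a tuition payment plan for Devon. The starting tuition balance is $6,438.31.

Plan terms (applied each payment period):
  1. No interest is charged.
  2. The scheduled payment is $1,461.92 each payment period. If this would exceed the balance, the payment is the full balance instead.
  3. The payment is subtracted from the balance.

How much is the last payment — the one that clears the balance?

Payment period 1: $6,438.31 − $1,461.92 → $4,976.39
Payment period 2: $4,976.39 − $1,461.92 → $3,514.47
Payment period 3: $3,514.47 − $1,461.92 → $2,052.55
Payment period 4: $2,052.55 − $1,461.92 → $590.63
Payment period 5: $590.63 − $590.63 → $0.00

$590.63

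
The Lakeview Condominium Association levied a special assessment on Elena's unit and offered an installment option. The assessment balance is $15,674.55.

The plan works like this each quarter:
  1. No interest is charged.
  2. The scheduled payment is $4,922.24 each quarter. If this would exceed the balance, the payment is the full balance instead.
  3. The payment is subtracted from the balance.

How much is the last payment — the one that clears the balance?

$907.83

Quarter 1: opening $15,674.55; payment $4,922.24; balance $10,752.31
Quarter 2: opening $10,752.31; payment $4,922.24; balance $5,830.07
Quarter 3: opening $5,830.07; payment $4,922.24; balance $907.83
Quarter 4: opening $907.83; payment $907.83; balance $0.00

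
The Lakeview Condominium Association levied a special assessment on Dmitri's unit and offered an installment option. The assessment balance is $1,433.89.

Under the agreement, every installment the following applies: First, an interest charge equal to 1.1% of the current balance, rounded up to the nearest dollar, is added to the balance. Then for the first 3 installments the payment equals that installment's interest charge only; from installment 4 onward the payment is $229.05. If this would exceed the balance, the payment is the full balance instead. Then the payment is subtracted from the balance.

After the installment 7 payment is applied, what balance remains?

$568.69

Installment 1: $1,433.89 +$16.00 interest = $1,449.89; pay $16.00 → $1,433.89
Installment 2: $1,433.89 +$16.00 interest = $1,449.89; pay $16.00 → $1,433.89
Installment 3: $1,433.89 +$16.00 interest = $1,449.89; pay $16.00 → $1,433.89
Installment 4: $1,433.89 +$16.00 interest = $1,449.89; pay $229.05 → $1,220.84
Installment 5: $1,220.84 +$14.00 interest = $1,234.84; pay $229.05 → $1,005.79
Installment 6: $1,005.79 +$12.00 interest = $1,017.79; pay $229.05 → $788.74
Installment 7: $788.74 +$9.00 interest = $797.74; pay $229.05 → $568.69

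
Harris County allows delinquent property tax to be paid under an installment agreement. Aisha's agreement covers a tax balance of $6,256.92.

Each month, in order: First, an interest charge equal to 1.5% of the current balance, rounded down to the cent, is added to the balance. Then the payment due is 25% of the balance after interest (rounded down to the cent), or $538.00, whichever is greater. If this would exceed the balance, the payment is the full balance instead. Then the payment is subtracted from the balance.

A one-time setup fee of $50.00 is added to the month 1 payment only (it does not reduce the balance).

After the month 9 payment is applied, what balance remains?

$0.00

# | Opening | Interest | Payment | Fee | End bal
1 | $6,256.92 | $93.85 | $1,587.69 | $50.00 | $4,763.08
2 | $4,763.08 | $71.44 | $1,208.63 | — | $3,625.89
3 | $3,625.89 | $54.38 | $920.06 | — | $2,760.21
4 | $2,760.21 | $41.40 | $700.40 | — | $2,101.21
5 | $2,101.21 | $31.51 | $538.00 | — | $1,594.72
6 | $1,594.72 | $23.92 | $538.00 | — | $1,080.64
7 | $1,080.64 | $16.20 | $538.00 | — | $558.84
8 | $558.84 | $8.38 | $538.00 | — | $29.22
9 | $29.22 | $0.43 | $29.65 | — | $0.00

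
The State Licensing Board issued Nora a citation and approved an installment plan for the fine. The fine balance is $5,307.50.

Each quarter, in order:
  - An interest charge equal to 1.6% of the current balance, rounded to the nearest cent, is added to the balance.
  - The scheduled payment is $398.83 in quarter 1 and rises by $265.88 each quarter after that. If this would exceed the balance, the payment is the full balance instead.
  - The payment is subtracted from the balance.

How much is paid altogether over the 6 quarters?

$5,653.94

Quarter 1: $5,307.50 +$84.92 interest = $5,392.42; pay $398.83 → $4,993.59
Quarter 2: $4,993.59 +$79.90 interest = $5,073.49; pay $664.71 → $4,408.78
Quarter 3: $4,408.78 +$70.54 interest = $4,479.32; pay $930.59 → $3,548.73
Quarter 4: $3,548.73 +$56.78 interest = $3,605.51; pay $1,196.47 → $2,409.04
Quarter 5: $2,409.04 +$38.54 interest = $2,447.58; pay $1,462.35 → $985.23
Quarter 6: $985.23 +$15.76 interest = $1,000.99; pay $1,000.99 → $0.00
Total paid: $5,653.94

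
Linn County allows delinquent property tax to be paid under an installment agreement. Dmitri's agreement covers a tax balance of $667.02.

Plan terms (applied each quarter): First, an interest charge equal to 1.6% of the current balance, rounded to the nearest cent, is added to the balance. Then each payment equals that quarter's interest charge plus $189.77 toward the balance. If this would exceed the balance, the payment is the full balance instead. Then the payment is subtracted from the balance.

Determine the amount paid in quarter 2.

$197.41

Quarter 1: $667.02 +$10.67 interest = $677.69; pay $200.44 → $477.25
Quarter 2: $477.25 +$7.64 interest = $484.89; pay $197.41 → $287.48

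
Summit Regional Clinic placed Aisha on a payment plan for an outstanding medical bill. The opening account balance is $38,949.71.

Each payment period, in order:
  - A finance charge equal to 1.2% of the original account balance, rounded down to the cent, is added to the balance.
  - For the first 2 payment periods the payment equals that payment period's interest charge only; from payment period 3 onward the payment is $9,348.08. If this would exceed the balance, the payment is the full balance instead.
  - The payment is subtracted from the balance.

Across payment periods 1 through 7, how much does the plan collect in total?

# | Opening | Interest | Payment | End bal
1 | $38,949.71 | $467.39 | $467.39 | $38,949.71
2 | $38,949.71 | $467.39 | $467.39 | $38,949.71
3 | $38,949.71 | $467.39 | $9,348.08 | $30,069.02
4 | $30,069.02 | $467.39 | $9,348.08 | $21,188.33
5 | $21,188.33 | $467.39 | $9,348.08 | $12,307.64
6 | $12,307.64 | $467.39 | $9,348.08 | $3,426.95
7 | $3,426.95 | $467.39 | $3,894.34 | $0.00
Total paid: $42,221.44

$42,221.44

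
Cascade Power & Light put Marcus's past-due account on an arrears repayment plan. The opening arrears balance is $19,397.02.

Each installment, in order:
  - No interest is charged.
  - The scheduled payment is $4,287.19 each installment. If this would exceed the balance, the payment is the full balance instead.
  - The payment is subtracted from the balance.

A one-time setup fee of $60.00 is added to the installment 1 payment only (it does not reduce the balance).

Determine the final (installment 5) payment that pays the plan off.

$2,248.26

# | Opening | Payment | Fee | End bal
1 | $19,397.02 | $4,287.19 | $60.00 | $15,109.83
2 | $15,109.83 | $4,287.19 | — | $10,822.64
3 | $10,822.64 | $4,287.19 | — | $6,535.45
4 | $6,535.45 | $4,287.19 | — | $2,248.26
5 | $2,248.26 | $2,248.26 | — | $0.00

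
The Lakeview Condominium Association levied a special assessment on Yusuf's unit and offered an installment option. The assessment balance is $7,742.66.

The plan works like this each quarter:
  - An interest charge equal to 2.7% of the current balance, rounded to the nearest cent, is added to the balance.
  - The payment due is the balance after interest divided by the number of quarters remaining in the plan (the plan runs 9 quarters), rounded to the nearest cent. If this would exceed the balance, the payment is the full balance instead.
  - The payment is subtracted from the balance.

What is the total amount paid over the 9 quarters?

$8,866.84

# | Opening | Interest | Payment | End bal
1 | $7,742.66 | $209.05 | $883.52 | $7,068.19
2 | $7,068.19 | $190.84 | $907.38 | $6,351.65
3 | $6,351.65 | $171.49 | $931.88 | $5,591.26
4 | $5,591.26 | $150.96 | $957.04 | $4,785.18
5 | $4,785.18 | $129.20 | $982.88 | $3,931.50
6 | $3,931.50 | $106.15 | $1,009.41 | $3,028.24
7 | $3,028.24 | $81.76 | $1,036.67 | $2,073.33
8 | $2,073.33 | $55.98 | $1,064.66 | $1,064.65
9 | $1,064.65 | $28.75 | $1,093.40 | $0.00
Total paid: $8,866.84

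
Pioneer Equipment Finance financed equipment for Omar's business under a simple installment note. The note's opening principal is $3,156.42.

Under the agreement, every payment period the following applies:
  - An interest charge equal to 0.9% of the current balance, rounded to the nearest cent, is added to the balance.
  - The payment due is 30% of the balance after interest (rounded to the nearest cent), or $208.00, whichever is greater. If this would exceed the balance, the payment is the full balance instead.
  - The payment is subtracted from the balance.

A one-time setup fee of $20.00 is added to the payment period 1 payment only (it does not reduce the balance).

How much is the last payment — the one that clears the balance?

Payment period 1: opening $3,156.42; interest $28.41 → $3,184.83; payment $955.45 (+ $20.00 fee); balance $2,229.38
Payment period 2: opening $2,229.38; interest $20.06 → $2,249.44; payment $674.83; balance $1,574.61
Payment period 3: opening $1,574.61; interest $14.17 → $1,588.78; payment $476.63; balance $1,112.15
Payment period 4: opening $1,112.15; interest $10.01 → $1,122.16; payment $336.65; balance $785.51
Payment period 5: opening $785.51; interest $7.07 → $792.58; payment $237.77; balance $554.81
Payment period 6: opening $554.81; interest $4.99 → $559.80; payment $208.00; balance $351.80
Payment period 7: opening $351.80; interest $3.17 → $354.97; payment $208.00; balance $146.97
Payment period 8: opening $146.97; interest $1.32 → $148.29; payment $148.29; balance $0.00

$148.29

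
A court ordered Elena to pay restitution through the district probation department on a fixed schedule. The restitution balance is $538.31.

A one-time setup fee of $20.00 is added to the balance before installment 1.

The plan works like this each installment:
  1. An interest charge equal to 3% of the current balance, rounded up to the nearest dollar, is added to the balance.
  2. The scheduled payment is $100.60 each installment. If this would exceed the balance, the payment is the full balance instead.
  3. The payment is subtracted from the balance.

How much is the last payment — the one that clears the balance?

$20.71

Installment 1: opening $558.31; interest $17.00 → $575.31; payment $100.60; balance $474.71
Installment 2: opening $474.71; interest $15.00 → $489.71; payment $100.60; balance $389.11
Installment 3: opening $389.11; interest $12.00 → $401.11; payment $100.60; balance $300.51
Installment 4: opening $300.51; interest $10.00 → $310.51; payment $100.60; balance $209.91
Installment 5: opening $209.91; interest $7.00 → $216.91; payment $100.60; balance $116.31
Installment 6: opening $116.31; interest $4.00 → $120.31; payment $100.60; balance $19.71
Installment 7: opening $19.71; interest $1.00 → $20.71; payment $20.71; balance $0.00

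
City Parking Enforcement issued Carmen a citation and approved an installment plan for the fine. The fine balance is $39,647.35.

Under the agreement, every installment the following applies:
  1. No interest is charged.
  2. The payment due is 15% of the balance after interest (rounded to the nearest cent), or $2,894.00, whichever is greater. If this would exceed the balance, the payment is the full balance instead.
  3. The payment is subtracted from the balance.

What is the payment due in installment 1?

$5,947.10

Installment 1: opening $39,647.35; payment $5,947.10; balance $33,700.25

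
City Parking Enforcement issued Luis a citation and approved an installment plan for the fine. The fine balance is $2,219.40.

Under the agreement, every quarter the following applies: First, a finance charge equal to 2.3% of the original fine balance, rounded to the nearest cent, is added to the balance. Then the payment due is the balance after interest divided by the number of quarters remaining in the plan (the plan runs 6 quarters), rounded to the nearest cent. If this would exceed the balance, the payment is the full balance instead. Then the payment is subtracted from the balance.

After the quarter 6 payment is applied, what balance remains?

$0.00

Quarter 1: opening $2,219.40; interest $51.05 → $2,270.45; payment $378.41; balance $1,892.04
Quarter 2: opening $1,892.04; interest $51.05 → $1,943.09; payment $388.62; balance $1,554.47
Quarter 3: opening $1,554.47; interest $51.05 → $1,605.52; payment $401.38; balance $1,204.14
Quarter 4: opening $1,204.14; interest $51.05 → $1,255.19; payment $418.40; balance $836.79
Quarter 5: opening $836.79; interest $51.05 → $887.84; payment $443.92; balance $443.92
Quarter 6: opening $443.92; interest $51.05 → $494.97; payment $494.97; balance $0.00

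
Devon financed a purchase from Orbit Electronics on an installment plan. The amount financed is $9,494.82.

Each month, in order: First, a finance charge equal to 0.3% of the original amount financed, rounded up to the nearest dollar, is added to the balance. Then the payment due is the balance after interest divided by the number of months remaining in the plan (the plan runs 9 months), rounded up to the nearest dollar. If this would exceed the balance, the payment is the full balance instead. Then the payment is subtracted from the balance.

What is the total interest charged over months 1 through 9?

$261.00

Month 1: $9,494.82 +$29.00 interest = $9,523.82; pay $1,059.00 → $8,464.82
Month 2: $8,464.82 +$29.00 interest = $8,493.82; pay $1,062.00 → $7,431.82
Month 3: $7,431.82 +$29.00 interest = $7,460.82; pay $1,066.00 → $6,394.82
Month 4: $6,394.82 +$29.00 interest = $6,423.82; pay $1,071.00 → $5,352.82
Month 5: $5,352.82 +$29.00 interest = $5,381.82; pay $1,077.00 → $4,304.82
Month 6: $4,304.82 +$29.00 interest = $4,333.82; pay $1,084.00 → $3,249.82
Month 7: $3,249.82 +$29.00 interest = $3,278.82; pay $1,093.00 → $2,185.82
Month 8: $2,185.82 +$29.00 interest = $2,214.82; pay $1,108.00 → $1,106.82
Month 9: $1,106.82 +$29.00 interest = $1,135.82; pay $1,135.82 → $0.00
Total interest: $29.00 + $29.00 + $29.00 + $29.00 + $29.00 + $29.00 + $29.00 + $29.00 + $29.00 = $261.00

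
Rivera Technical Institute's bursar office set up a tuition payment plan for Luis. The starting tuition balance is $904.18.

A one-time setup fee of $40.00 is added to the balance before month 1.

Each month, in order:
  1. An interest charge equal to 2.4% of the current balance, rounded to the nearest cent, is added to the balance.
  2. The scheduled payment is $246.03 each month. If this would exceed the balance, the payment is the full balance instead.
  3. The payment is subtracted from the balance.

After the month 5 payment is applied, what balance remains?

# | Opening | Interest | Payment | End bal
1 | $944.18 | $22.66 | $246.03 | $720.81
2 | $720.81 | $17.30 | $246.03 | $492.08
3 | $492.08 | $11.81 | $246.03 | $257.86
4 | $257.86 | $6.19 | $246.03 | $18.02
5 | $18.02 | $0.43 | $18.45 | $0.00

$0.00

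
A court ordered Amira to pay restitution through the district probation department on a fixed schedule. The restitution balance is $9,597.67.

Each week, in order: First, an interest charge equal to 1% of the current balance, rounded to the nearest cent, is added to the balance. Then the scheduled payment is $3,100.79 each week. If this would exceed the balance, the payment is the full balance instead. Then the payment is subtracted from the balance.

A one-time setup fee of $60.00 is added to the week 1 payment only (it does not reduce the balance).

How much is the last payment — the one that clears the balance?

$497.72

Week 1: opening $9,597.67; interest $95.98 → $9,693.65; payment $3,100.79 (+ $60.00 fee); balance $6,592.86
Week 2: opening $6,592.86; interest $65.93 → $6,658.79; payment $3,100.79; balance $3,558.00
Week 3: opening $3,558.00; interest $35.58 → $3,593.58; payment $3,100.79; balance $492.79
Week 4: opening $492.79; interest $4.93 → $497.72; payment $497.72; balance $0.00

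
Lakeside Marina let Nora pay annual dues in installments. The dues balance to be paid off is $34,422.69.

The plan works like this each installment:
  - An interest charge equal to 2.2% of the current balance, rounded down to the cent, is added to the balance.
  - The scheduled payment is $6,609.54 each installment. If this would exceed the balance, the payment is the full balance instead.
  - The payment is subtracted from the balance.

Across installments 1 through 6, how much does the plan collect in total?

$36,977.61

# | Opening | Interest | Payment | End bal
1 | $34,422.69 | $757.29 | $6,609.54 | $28,570.44
2 | $28,570.44 | $628.54 | $6,609.54 | $22,589.44
3 | $22,589.44 | $496.96 | $6,609.54 | $16,476.86
4 | $16,476.86 | $362.49 | $6,609.54 | $10,229.81
5 | $10,229.81 | $225.05 | $6,609.54 | $3,845.32
6 | $3,845.32 | $84.59 | $3,929.91 | $0.00
Total paid: $36,977.61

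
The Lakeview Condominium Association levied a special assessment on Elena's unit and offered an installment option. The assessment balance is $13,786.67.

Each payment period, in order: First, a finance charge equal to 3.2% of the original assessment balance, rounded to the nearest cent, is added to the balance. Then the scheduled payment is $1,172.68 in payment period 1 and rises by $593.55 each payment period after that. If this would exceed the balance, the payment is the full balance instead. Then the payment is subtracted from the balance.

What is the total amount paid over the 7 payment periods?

Payment period 1: $13,786.67 +$441.17 interest = $14,227.84; pay $1,172.68 → $13,055.16
Payment period 2: $13,055.16 +$441.17 interest = $13,496.33; pay $1,766.23 → $11,730.10
Payment period 3: $11,730.10 +$441.17 interest = $12,171.27; pay $2,359.78 → $9,811.49
Payment period 4: $9,811.49 +$441.17 interest = $10,252.66; pay $2,953.33 → $7,299.33
Payment period 5: $7,299.33 +$441.17 interest = $7,740.50; pay $3,546.88 → $4,193.62
Payment period 6: $4,193.62 +$441.17 interest = $4,634.79; pay $4,140.43 → $494.36
Payment period 7: $494.36 +$441.17 interest = $935.53; pay $935.53 → $0.00
Total paid: $16,874.86

$16,874.86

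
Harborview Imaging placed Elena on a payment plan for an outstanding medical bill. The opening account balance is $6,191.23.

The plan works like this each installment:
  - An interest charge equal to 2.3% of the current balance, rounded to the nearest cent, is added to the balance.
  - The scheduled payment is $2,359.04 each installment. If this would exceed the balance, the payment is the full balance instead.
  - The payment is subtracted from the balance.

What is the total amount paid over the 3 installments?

Installment 1: opening $6,191.23; interest $142.40 → $6,333.63; payment $2,359.04; balance $3,974.59
Installment 2: opening $3,974.59; interest $91.42 → $4,066.01; payment $2,359.04; balance $1,706.97
Installment 3: opening $1,706.97; interest $39.26 → $1,746.23; payment $1,746.23; balance $0.00
Total paid: $6,464.31

$6,464.31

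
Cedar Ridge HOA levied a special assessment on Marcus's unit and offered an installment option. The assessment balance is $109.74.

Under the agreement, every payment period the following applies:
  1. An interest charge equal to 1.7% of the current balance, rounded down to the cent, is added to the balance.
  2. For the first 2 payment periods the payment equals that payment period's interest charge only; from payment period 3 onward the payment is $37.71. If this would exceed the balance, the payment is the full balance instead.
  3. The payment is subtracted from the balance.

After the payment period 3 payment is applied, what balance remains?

Payment period 1: opening $109.74; interest $1.86 → $111.60; payment $1.86; balance $109.74
Payment period 2: opening $109.74; interest $1.86 → $111.60; payment $1.86; balance $109.74
Payment period 3: opening $109.74; interest $1.86 → $111.60; payment $37.71; balance $73.89

$73.89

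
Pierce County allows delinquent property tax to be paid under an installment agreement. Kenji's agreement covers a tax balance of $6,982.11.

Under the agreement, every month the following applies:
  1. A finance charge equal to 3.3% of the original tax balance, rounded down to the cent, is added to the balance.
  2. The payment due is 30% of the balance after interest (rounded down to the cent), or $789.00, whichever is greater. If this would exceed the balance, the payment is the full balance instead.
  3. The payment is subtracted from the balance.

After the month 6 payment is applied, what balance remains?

$967.74

Month 1: opening $6,982.11; interest $230.40 → $7,212.51; payment $2,163.75; balance $5,048.76
Month 2: opening $5,048.76; interest $230.40 → $5,279.16; payment $1,583.74; balance $3,695.42
Month 3: opening $3,695.42; interest $230.40 → $3,925.82; payment $1,177.74; balance $2,748.08
Month 4: opening $2,748.08; interest $230.40 → $2,978.48; payment $893.54; balance $2,084.94
Month 5: opening $2,084.94; interest $230.40 → $2,315.34; payment $789.00; balance $1,526.34
Month 6: opening $1,526.34; interest $230.40 → $1,756.74; payment $789.00; balance $967.74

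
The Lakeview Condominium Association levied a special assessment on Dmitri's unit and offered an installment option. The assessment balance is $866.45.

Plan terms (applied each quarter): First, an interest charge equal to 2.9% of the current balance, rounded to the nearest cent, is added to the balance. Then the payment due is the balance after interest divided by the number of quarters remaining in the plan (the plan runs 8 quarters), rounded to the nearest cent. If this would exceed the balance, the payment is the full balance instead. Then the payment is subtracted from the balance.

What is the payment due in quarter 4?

Quarter 1: $866.45 +$25.13 interest = $891.58; pay $111.45 → $780.13
Quarter 2: $780.13 +$22.62 interest = $802.75; pay $114.68 → $688.07
Quarter 3: $688.07 +$19.95 interest = $708.02; pay $118.00 → $590.02
Quarter 4: $590.02 +$17.11 interest = $607.13; pay $121.43 → $485.70

$121.43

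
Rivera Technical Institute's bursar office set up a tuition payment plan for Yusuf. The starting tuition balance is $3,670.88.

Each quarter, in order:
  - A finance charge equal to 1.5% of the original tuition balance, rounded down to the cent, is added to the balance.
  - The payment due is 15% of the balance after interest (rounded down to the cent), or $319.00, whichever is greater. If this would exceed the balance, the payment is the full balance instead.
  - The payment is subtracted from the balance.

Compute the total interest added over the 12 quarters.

$660.72

Quarter 1: opening $3,670.88; interest $55.06 → $3,725.94; payment $558.89; balance $3,167.05
Quarter 2: opening $3,167.05; interest $55.06 → $3,222.11; payment $483.31; balance $2,738.80
Quarter 3: opening $2,738.80; interest $55.06 → $2,793.86; payment $419.07; balance $2,374.79
Quarter 4: opening $2,374.79; interest $55.06 → $2,429.85; payment $364.47; balance $2,065.38
Quarter 5: opening $2,065.38; interest $55.06 → $2,120.44; payment $319.00; balance $1,801.44
Quarter 6: opening $1,801.44; interest $55.06 → $1,856.50; payment $319.00; balance $1,537.50
Quarter 7: opening $1,537.50; interest $55.06 → $1,592.56; payment $319.00; balance $1,273.56
Quarter 8: opening $1,273.56; interest $55.06 → $1,328.62; payment $319.00; balance $1,009.62
Quarter 9: opening $1,009.62; interest $55.06 → $1,064.68; payment $319.00; balance $745.68
Quarter 10: opening $745.68; interest $55.06 → $800.74; payment $319.00; balance $481.74
Quarter 11: opening $481.74; interest $55.06 → $536.80; payment $319.00; balance $217.80
Quarter 12: opening $217.80; interest $55.06 → $272.86; payment $272.86; balance $0.00
Total interest: $55.06 + $55.06 + $55.06 + $55.06 + $55.06 + $55.06 + $55.06 + $55.06 + $55.06 + $55.06 + $55.06 + $55.06 = $660.72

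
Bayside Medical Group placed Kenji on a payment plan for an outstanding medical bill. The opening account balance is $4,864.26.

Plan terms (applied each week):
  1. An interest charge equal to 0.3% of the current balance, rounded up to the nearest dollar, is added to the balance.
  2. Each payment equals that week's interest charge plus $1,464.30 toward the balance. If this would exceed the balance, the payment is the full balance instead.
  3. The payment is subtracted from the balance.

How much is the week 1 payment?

Week 1: $4,864.26 +$15.00 interest = $4,879.26; pay $1,479.30 → $3,399.96

$1,479.30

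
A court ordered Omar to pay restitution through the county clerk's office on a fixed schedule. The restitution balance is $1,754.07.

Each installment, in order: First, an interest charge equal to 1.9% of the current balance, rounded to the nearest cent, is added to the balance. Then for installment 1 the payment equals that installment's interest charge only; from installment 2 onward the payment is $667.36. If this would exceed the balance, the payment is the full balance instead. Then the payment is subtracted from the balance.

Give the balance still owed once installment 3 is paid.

$473.96

Installment 1: opening $1,754.07; interest $33.33 → $1,787.40; payment $33.33; balance $1,754.07
Installment 2: opening $1,754.07; interest $33.33 → $1,787.40; payment $667.36; balance $1,120.04
Installment 3: opening $1,120.04; interest $21.28 → $1,141.32; payment $667.36; balance $473.96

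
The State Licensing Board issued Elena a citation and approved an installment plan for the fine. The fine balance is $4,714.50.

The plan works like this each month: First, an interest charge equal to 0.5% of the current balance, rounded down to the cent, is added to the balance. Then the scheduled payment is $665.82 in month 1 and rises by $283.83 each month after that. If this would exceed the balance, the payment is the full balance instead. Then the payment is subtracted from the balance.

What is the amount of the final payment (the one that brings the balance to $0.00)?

Month 1: opening $4,714.50; interest $23.57 → $4,738.07; payment $665.82; balance $4,072.25
Month 2: opening $4,072.25; interest $20.36 → $4,092.61; payment $949.65; balance $3,142.96
Month 3: opening $3,142.96; interest $15.71 → $3,158.67; payment $1,233.48; balance $1,925.19
Month 4: opening $1,925.19; interest $9.62 → $1,934.81; payment $1,517.31; balance $417.50
Month 5: opening $417.50; interest $2.08 → $419.58; payment $419.58; balance $0.00

$419.58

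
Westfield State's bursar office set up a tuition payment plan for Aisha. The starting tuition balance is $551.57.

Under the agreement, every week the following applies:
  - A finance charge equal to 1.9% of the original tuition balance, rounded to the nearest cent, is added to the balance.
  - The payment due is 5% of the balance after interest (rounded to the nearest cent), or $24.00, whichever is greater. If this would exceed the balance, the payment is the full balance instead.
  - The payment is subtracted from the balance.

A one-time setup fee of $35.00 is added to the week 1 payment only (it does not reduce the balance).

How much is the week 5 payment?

Week 1: $551.57 +$10.48 interest = $562.05; pay $28.10 (+ $35.00 fee) → $533.95
Week 2: $533.95 +$10.48 interest = $544.43; pay $27.22 → $517.21
Week 3: $517.21 +$10.48 interest = $527.69; pay $26.38 → $501.31
Week 4: $501.31 +$10.48 interest = $511.79; pay $25.59 → $486.20
Week 5: $486.20 +$10.48 interest = $496.68; pay $24.83 → $471.85

$24.83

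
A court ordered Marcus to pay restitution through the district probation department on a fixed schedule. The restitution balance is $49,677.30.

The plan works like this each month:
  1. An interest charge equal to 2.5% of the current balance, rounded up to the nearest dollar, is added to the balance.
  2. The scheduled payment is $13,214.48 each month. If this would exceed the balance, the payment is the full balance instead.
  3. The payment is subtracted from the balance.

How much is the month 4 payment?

$13,176.86

Month 1: opening $49,677.30; interest $1,242.00 → $50,919.30; payment $13,214.48; balance $37,704.82
Month 2: opening $37,704.82; interest $943.00 → $38,647.82; payment $13,214.48; balance $25,433.34
Month 3: opening $25,433.34; interest $636.00 → $26,069.34; payment $13,214.48; balance $12,854.86
Month 4: opening $12,854.86; interest $322.00 → $13,176.86; payment $13,176.86; balance $0.00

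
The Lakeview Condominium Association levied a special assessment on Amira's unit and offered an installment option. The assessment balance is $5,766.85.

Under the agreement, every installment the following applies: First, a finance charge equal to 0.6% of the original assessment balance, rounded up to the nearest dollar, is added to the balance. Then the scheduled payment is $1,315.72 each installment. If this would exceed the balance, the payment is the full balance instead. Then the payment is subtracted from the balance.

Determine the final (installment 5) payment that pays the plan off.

Installment 1: opening $5,766.85; interest $35.00 → $5,801.85; payment $1,315.72; balance $4,486.13
Installment 2: opening $4,486.13; interest $35.00 → $4,521.13; payment $1,315.72; balance $3,205.41
Installment 3: opening $3,205.41; interest $35.00 → $3,240.41; payment $1,315.72; balance $1,924.69
Installment 4: opening $1,924.69; interest $35.00 → $1,959.69; payment $1,315.72; balance $643.97
Installment 5: opening $643.97; interest $35.00 → $678.97; payment $678.97; balance $0.00

$678.97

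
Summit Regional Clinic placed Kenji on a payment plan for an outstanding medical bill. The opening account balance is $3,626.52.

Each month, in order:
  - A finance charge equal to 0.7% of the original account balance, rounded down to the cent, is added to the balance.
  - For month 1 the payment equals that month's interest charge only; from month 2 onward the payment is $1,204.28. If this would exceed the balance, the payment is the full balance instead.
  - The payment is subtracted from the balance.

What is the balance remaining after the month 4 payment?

# | Opening | Interest | Payment | End bal
1 | $3,626.52 | $25.38 | $25.38 | $3,626.52
2 | $3,626.52 | $25.38 | $1,204.28 | $2,447.62
3 | $2,447.62 | $25.38 | $1,204.28 | $1,268.72
4 | $1,268.72 | $25.38 | $1,204.28 | $89.82

$89.82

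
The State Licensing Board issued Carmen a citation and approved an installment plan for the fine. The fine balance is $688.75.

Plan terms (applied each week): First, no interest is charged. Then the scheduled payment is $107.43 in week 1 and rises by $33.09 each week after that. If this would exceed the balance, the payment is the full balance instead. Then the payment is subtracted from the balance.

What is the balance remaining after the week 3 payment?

Week 1: opening $688.75; payment $107.43; balance $581.32
Week 2: opening $581.32; payment $140.52; balance $440.80
Week 3: opening $440.80; payment $173.61; balance $267.19

$267.19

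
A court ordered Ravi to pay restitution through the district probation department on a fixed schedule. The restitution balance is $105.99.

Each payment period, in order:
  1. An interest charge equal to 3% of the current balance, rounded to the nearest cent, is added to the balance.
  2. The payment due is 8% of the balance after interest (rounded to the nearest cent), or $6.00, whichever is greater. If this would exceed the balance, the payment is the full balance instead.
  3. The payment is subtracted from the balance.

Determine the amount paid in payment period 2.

Payment period 1: $105.99 +$3.18 interest = $109.17; pay $8.73 → $100.44
Payment period 2: $100.44 +$3.01 interest = $103.45; pay $8.28 → $95.17

$8.28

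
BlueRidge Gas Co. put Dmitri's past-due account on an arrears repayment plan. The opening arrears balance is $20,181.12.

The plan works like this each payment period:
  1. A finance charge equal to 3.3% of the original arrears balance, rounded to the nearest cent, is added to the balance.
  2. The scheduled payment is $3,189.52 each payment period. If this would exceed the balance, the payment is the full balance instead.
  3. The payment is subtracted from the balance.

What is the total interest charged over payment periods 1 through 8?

$5,327.84

Payment period 1: $20,181.12 +$665.98 interest = $20,847.10; pay $3,189.52 → $17,657.58
Payment period 2: $17,657.58 +$665.98 interest = $18,323.56; pay $3,189.52 → $15,134.04
Payment period 3: $15,134.04 +$665.98 interest = $15,800.02; pay $3,189.52 → $12,610.50
Payment period 4: $12,610.50 +$665.98 interest = $13,276.48; pay $3,189.52 → $10,086.96
Payment period 5: $10,086.96 +$665.98 interest = $10,752.94; pay $3,189.52 → $7,563.42
Payment period 6: $7,563.42 +$665.98 interest = $8,229.40; pay $3,189.52 → $5,039.88
Payment period 7: $5,039.88 +$665.98 interest = $5,705.86; pay $3,189.52 → $2,516.34
Payment period 8: $2,516.34 +$665.98 interest = $3,182.32; pay $3,182.32 → $0.00
Total interest: $665.98 + $665.98 + $665.98 + $665.98 + $665.98 + $665.98 + $665.98 + $665.98 = $5,327.84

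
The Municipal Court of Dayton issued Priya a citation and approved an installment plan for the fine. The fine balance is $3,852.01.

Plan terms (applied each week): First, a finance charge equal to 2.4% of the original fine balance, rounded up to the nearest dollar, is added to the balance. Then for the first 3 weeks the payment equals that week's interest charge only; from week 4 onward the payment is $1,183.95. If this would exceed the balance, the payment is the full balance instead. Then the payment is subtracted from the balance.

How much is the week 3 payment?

$93.00

Week 1: opening $3,852.01; interest $93.00 → $3,945.01; payment $93.00; balance $3,852.01
Week 2: opening $3,852.01; interest $93.00 → $3,945.01; payment $93.00; balance $3,852.01
Week 3: opening $3,852.01; interest $93.00 → $3,945.01; payment $93.00; balance $3,852.01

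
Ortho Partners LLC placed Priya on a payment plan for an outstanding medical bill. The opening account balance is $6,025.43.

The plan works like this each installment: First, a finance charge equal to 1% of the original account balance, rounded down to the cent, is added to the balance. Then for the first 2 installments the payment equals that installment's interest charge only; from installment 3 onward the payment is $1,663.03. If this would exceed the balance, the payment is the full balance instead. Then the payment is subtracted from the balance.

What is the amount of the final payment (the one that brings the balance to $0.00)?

# | Opening | Interest | Payment | End bal
1 | $6,025.43 | $60.25 | $60.25 | $6,025.43
2 | $6,025.43 | $60.25 | $60.25 | $6,025.43
3 | $6,025.43 | $60.25 | $1,663.03 | $4,422.65
4 | $4,422.65 | $60.25 | $1,663.03 | $2,819.87
5 | $2,819.87 | $60.25 | $1,663.03 | $1,217.09
6 | $1,217.09 | $60.25 | $1,277.34 | $0.00

$1,277.34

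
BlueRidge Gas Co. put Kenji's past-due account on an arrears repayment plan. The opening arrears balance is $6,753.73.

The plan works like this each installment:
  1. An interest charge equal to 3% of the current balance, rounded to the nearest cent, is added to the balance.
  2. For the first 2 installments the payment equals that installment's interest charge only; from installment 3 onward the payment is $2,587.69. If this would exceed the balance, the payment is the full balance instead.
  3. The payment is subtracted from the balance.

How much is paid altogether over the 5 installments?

$7,549.98

Installment 1: opening $6,753.73; interest $202.61 → $6,956.34; payment $202.61; balance $6,753.73
Installment 2: opening $6,753.73; interest $202.61 → $6,956.34; payment $202.61; balance $6,753.73
Installment 3: opening $6,753.73; interest $202.61 → $6,956.34; payment $2,587.69; balance $4,368.65
Installment 4: opening $4,368.65; interest $131.06 → $4,499.71; payment $2,587.69; balance $1,912.02
Installment 5: opening $1,912.02; interest $57.36 → $1,969.38; payment $1,969.38; balance $0.00
Total paid: $7,549.98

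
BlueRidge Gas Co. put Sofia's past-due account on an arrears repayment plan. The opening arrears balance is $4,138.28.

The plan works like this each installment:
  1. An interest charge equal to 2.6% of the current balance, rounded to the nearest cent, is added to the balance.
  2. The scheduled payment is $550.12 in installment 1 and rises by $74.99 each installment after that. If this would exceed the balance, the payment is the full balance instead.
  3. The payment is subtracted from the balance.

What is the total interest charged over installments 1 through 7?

Installment 1: $4,138.28 +$107.60 interest = $4,245.88; pay $550.12 → $3,695.76
Installment 2: $3,695.76 +$96.09 interest = $3,791.85; pay $625.11 → $3,166.74
Installment 3: $3,166.74 +$82.34 interest = $3,249.08; pay $700.10 → $2,548.98
Installment 4: $2,548.98 +$66.27 interest = $2,615.25; pay $775.09 → $1,840.16
Installment 5: $1,840.16 +$47.84 interest = $1,888.00; pay $850.08 → $1,037.92
Installment 6: $1,037.92 +$26.99 interest = $1,064.91; pay $925.07 → $139.84
Installment 7: $139.84 +$3.64 interest = $143.48; pay $143.48 → $0.00
Total interest: $107.60 + $96.09 + $82.34 + $66.27 + $47.84 + $26.99 + $3.64 = $430.77

$430.77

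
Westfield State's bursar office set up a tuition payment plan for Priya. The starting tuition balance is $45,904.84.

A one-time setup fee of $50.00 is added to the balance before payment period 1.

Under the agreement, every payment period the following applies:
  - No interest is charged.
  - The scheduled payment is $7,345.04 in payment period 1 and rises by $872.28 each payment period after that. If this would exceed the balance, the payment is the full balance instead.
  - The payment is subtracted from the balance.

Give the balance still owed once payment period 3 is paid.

$21,302.88

# | Opening | Payment | End bal
1 | $45,954.84 | $7,345.04 | $38,609.80
2 | $38,609.80 | $8,217.32 | $30,392.48
3 | $30,392.48 | $9,089.60 | $21,302.88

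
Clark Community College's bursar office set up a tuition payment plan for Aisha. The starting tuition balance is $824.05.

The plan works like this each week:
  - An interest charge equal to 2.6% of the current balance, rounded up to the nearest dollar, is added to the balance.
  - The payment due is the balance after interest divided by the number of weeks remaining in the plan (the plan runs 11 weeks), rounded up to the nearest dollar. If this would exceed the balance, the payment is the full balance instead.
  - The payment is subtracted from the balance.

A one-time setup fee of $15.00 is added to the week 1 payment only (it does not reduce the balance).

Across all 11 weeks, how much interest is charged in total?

# | Opening | Interest | Payment | Fee | End bal
1 | $824.05 | $22.00 | $77.00 | $15.00 | $769.05
2 | $769.05 | $20.00 | $79.00 | — | $710.05
3 | $710.05 | $19.00 | $82.00 | — | $647.05
4 | $647.05 | $17.00 | $84.00 | — | $580.05
5 | $580.05 | $16.00 | $86.00 | — | $510.05
6 | $510.05 | $14.00 | $88.00 | — | $436.05
7 | $436.05 | $12.00 | $90.00 | — | $358.05
8 | $358.05 | $10.00 | $93.00 | — | $275.05
9 | $275.05 | $8.00 | $95.00 | — | $188.05
10 | $188.05 | $5.00 | $97.00 | — | $96.05
11 | $96.05 | $3.00 | $99.05 | — | $0.00
Total interest: $22.00 + $20.00 + $19.00 + $17.00 + $16.00 + $14.00 + $12.00 + $10.00 + $8.00 + $5.00 + $3.00 = $146.00

$146.00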